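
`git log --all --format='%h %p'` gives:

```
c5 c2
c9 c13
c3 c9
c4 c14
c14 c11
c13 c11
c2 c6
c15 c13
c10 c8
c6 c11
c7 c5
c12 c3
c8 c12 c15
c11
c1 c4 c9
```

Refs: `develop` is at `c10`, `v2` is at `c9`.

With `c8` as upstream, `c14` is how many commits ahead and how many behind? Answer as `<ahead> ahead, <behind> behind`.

1 ahead, 6 behind

Reachable from c14: {c11, c14}.
Reachable from c8: {c11, c12, c13, c15, c3, c8, c9}.
Only in c14's history (ahead): {c14} — 1.
Only in c8's history (behind): {c12, c13, c15, c3, c8, c9} — 6.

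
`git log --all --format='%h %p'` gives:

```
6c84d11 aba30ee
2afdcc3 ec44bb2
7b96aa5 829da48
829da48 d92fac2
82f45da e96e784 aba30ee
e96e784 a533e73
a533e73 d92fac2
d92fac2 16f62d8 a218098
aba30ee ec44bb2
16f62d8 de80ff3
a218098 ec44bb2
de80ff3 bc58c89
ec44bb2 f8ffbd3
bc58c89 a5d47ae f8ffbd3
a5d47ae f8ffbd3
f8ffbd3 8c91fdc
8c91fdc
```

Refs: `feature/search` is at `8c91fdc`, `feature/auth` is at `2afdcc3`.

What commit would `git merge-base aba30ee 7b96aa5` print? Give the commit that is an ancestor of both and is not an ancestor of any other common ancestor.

Ancestors of aba30ee: {8c91fdc, aba30ee, ec44bb2, f8ffbd3}.
Ancestors of 7b96aa5: {16f62d8, 7b96aa5, 829da48, 8c91fdc, a218098, a5d47ae, bc58c89, d92fac2, de80ff3, ec44bb2, f8ffbd3}.
Common ancestors: {8c91fdc, ec44bb2, f8ffbd3}.
Among these, ec44bb2 is not an ancestor of any other common ancestor — it is the merge base.

ec44bb2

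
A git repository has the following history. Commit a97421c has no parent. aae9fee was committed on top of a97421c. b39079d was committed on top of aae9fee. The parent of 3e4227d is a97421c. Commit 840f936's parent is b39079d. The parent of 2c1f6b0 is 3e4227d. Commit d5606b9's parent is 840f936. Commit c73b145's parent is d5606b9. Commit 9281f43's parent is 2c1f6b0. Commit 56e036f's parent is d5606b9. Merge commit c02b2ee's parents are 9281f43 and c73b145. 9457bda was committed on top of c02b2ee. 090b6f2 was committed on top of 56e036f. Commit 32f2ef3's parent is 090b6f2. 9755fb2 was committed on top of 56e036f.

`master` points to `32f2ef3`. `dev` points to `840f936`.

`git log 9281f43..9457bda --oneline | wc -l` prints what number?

7

Reachable from 9457bda: {2c1f6b0, 3e4227d, 840f936, 9281f43, 9457bda, a97421c, aae9fee, b39079d, c02b2ee, c73b145, d5606b9}.
Reachable from 9281f43: {2c1f6b0, 3e4227d, 9281f43, a97421c}.
In 9457bda's history but not 9281f43's: {840f936, 9457bda, aae9fee, b39079d, c02b2ee, c73b145, d5606b9} — 7 commits.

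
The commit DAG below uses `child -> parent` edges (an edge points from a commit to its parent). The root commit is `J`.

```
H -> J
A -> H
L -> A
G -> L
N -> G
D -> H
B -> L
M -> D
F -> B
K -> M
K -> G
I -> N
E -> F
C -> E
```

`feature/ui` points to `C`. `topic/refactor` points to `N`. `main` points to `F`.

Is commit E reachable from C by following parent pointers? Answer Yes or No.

Yes

Ancestors of C (commits reachable by following parents): {A, B, C, E, F, H, J, L}.
E is in that set, so it is an ancestor of C.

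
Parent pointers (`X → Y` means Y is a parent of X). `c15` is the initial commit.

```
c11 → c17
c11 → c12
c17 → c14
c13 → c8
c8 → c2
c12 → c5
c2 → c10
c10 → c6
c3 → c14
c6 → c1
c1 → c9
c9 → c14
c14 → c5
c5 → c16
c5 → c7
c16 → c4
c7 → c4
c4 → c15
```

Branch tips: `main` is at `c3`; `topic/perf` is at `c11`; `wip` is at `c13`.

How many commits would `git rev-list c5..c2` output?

6

Reachable from c2: {c1, c10, c14, c15, c16, c2, c4, c5, c6, c7, c9}.
Reachable from c5: {c15, c16, c4, c5, c7}.
In c2's history but not c5's: {c1, c10, c14, c2, c6, c9} — 6 commits.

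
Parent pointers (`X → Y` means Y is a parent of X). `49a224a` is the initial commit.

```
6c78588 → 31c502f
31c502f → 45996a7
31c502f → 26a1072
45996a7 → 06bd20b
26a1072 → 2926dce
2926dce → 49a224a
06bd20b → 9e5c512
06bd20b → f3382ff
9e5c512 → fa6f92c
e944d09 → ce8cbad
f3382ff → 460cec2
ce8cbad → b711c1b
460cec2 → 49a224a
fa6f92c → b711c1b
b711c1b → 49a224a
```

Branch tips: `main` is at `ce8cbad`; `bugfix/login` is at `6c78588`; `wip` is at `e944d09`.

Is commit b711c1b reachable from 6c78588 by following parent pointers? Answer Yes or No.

Ancestors of 6c78588 (commits reachable by following parents): {06bd20b, 26a1072, 2926dce, 31c502f, 45996a7, 460cec2, 49a224a, 6c78588, 9e5c512, b711c1b, f3382ff, fa6f92c}.
b711c1b is in that set, so it is an ancestor of 6c78588.

Yes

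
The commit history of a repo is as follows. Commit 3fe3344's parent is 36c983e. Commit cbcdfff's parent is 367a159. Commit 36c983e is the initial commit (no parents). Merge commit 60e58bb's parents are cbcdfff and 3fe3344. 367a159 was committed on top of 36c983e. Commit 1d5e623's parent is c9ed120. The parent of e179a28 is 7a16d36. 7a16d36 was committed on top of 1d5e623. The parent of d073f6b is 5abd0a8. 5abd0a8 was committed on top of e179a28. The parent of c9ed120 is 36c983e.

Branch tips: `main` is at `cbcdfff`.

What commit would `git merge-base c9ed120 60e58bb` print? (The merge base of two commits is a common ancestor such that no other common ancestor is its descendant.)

Ancestors of c9ed120: {36c983e, c9ed120}.
Ancestors of 60e58bb: {367a159, 36c983e, 3fe3344, 60e58bb, cbcdfff}.
Common ancestors: {36c983e}.
The only common ancestor is 36c983e, so it is the merge base.

36c983e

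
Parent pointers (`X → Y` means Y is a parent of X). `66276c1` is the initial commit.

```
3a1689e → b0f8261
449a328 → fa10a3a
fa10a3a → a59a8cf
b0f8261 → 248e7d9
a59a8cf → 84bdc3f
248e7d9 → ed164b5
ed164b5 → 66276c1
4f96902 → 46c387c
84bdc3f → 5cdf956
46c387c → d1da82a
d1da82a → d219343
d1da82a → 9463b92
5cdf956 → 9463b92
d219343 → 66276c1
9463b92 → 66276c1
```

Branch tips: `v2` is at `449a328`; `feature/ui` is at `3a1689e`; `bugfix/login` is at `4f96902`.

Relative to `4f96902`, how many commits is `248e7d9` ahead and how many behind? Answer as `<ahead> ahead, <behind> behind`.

Reachable from 248e7d9: {248e7d9, 66276c1, ed164b5}.
Reachable from 4f96902: {46c387c, 4f96902, 66276c1, 9463b92, d1da82a, d219343}.
Only in 248e7d9's history (ahead): {248e7d9, ed164b5} — 2.
Only in 4f96902's history (behind): {46c387c, 4f96902, 9463b92, d1da82a, d219343} — 5.

2 ahead, 5 behind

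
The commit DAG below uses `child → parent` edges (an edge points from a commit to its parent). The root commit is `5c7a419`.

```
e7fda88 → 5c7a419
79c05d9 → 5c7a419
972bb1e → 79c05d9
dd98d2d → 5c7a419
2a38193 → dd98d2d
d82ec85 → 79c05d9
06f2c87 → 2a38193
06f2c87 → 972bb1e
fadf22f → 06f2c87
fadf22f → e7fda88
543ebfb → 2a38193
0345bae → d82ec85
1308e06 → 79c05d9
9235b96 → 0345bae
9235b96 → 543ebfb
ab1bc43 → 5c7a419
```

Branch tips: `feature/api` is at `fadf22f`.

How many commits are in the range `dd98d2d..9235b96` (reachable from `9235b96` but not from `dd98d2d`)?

Reachable from 9235b96: {0345bae, 2a38193, 543ebfb, 5c7a419, 79c05d9, 9235b96, d82ec85, dd98d2d}.
Reachable from dd98d2d: {5c7a419, dd98d2d}.
In 9235b96's history but not dd98d2d's: {0345bae, 2a38193, 543ebfb, 79c05d9, 9235b96, d82ec85} — 6 commits.

6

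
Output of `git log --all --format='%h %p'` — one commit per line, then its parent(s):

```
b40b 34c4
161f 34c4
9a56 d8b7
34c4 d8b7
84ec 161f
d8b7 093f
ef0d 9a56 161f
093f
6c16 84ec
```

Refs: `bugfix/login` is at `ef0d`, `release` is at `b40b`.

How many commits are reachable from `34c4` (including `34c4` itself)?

3

Walking parent pointers from 34c4: reachable set = {093f, 34c4, d8b7}.
That is 3 commits.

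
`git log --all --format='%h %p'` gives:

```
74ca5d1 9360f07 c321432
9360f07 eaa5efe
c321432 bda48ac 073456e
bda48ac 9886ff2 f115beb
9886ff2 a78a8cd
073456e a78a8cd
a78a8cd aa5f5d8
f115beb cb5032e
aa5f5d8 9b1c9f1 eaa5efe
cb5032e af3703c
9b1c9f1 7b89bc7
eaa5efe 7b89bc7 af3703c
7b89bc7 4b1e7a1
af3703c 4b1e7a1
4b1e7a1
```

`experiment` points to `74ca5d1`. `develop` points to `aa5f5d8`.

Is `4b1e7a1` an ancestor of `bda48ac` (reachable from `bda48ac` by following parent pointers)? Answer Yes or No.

Ancestors of bda48ac (commits reachable by following parents): {4b1e7a1, 7b89bc7, 9886ff2, 9b1c9f1, a78a8cd, aa5f5d8, af3703c, bda48ac, cb5032e, eaa5efe, f115beb}.
4b1e7a1 is in that set, so it is an ancestor of bda48ac.

Yes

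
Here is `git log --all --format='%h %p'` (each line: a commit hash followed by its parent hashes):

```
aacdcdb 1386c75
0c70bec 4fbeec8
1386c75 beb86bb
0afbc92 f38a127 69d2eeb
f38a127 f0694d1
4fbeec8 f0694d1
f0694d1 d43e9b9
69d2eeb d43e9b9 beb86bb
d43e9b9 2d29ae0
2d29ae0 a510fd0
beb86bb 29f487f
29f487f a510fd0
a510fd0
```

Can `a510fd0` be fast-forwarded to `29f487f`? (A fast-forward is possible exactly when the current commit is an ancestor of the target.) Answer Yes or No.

Yes

A fast-forward from a510fd0 to 29f487f is possible iff a510fd0 is an ancestor of 29f487f.
Ancestors of 29f487f: {29f487f, a510fd0}.
a510fd0 is among them, so fast-forward is possible.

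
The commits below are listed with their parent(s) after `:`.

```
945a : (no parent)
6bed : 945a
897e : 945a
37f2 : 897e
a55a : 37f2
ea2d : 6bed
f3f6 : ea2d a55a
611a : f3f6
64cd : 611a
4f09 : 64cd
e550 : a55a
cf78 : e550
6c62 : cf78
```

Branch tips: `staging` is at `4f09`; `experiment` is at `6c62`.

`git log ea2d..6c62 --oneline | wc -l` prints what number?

6

Reachable from 6c62: {37f2, 6c62, 897e, 945a, a55a, cf78, e550}.
Reachable from ea2d: {6bed, 945a, ea2d}.
In 6c62's history but not ea2d's: {37f2, 6c62, 897e, a55a, cf78, e550} — 6 commits.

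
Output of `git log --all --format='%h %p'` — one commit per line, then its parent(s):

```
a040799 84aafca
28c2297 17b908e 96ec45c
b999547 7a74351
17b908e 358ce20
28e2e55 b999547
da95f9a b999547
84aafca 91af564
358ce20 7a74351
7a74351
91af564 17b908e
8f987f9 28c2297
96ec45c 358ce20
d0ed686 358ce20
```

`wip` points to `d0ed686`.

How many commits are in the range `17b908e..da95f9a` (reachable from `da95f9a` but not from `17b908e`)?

Reachable from da95f9a: {7a74351, b999547, da95f9a}.
Reachable from 17b908e: {17b908e, 358ce20, 7a74351}.
In da95f9a's history but not 17b908e's: {b999547, da95f9a} — 2 commits.

2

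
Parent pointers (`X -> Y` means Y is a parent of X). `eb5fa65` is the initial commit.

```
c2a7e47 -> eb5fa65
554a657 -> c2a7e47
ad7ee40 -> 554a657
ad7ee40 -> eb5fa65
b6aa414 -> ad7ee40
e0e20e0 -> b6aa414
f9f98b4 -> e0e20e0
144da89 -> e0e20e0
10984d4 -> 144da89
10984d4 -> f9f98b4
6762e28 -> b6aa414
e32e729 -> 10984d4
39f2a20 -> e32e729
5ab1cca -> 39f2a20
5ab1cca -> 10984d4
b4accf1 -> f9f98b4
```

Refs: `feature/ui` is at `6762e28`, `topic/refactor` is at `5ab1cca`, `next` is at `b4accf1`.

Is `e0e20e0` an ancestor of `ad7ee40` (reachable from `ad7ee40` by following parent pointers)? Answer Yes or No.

Ancestors of ad7ee40: {554a657, ad7ee40, c2a7e47, eb5fa65}.
e0e20e0 is not in that set, so it is not an ancestor of ad7ee40.

No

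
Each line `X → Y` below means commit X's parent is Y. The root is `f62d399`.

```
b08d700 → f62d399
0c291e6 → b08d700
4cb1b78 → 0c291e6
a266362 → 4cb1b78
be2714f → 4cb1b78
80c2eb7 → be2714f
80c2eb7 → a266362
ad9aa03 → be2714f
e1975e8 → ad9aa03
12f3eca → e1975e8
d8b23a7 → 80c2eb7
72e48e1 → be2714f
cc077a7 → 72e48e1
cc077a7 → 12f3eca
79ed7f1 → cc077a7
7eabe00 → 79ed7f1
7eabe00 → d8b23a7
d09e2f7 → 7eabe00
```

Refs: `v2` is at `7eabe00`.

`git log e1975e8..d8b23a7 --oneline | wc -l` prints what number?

3

Reachable from d8b23a7: {0c291e6, 4cb1b78, 80c2eb7, a266362, b08d700, be2714f, d8b23a7, f62d399}.
Reachable from e1975e8: {0c291e6, 4cb1b78, ad9aa03, b08d700, be2714f, e1975e8, f62d399}.
In d8b23a7's history but not e1975e8's: {80c2eb7, a266362, d8b23a7} — 3 commits.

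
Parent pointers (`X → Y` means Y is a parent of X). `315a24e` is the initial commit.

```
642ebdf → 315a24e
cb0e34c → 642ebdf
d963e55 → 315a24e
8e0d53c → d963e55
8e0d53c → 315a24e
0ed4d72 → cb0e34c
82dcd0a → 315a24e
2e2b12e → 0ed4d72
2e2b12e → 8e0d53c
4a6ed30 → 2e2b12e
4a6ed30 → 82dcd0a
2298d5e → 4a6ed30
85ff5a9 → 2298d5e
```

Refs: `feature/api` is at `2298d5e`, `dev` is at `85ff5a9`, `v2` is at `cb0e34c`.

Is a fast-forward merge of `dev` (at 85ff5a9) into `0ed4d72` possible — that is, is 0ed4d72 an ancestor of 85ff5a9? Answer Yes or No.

Yes

A fast-forward from 0ed4d72 to 85ff5a9 is possible iff 0ed4d72 is an ancestor of 85ff5a9.
Ancestors of 85ff5a9: {0ed4d72, 2298d5e, 2e2b12e, 315a24e, 4a6ed30, 642ebdf, 82dcd0a, 85ff5a9, 8e0d53c, cb0e34c, d963e55}.
0ed4d72 is among them, so fast-forward is possible.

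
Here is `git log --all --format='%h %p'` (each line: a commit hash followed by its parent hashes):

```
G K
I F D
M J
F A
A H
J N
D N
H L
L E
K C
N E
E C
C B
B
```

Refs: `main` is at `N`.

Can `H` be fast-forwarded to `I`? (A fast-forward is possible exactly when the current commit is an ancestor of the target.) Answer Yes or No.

Yes

A fast-forward from H to I is possible iff H is an ancestor of I.
Ancestors of I: {A, B, C, D, E, F, H, I, L, N}.
H is among them, so fast-forward is possible.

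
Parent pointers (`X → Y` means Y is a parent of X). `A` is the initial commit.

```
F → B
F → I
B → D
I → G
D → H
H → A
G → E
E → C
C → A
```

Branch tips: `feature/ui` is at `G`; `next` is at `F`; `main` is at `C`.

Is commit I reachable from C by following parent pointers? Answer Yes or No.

No

Ancestors of C: {A, C}.
I is not in that set, so it is not an ancestor of C.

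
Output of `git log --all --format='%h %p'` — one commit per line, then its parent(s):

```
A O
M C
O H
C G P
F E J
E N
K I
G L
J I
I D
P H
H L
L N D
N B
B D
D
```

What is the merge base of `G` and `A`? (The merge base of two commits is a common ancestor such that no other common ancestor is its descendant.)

L

Ancestors of G: {B, D, G, L, N}.
Ancestors of A: {A, B, D, H, L, N, O}.
Common ancestors: {B, D, L, N}.
Among these, L is not an ancestor of any other common ancestor — it is the merge base.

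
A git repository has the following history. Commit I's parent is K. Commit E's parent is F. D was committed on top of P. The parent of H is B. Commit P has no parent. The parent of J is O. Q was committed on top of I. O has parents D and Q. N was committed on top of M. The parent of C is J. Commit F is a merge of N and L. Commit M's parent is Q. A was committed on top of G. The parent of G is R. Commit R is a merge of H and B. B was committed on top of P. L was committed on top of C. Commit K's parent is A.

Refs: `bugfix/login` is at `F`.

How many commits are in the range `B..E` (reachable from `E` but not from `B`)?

16

Reachable from E: {A, B, C, D, E, F, G, H, I, J, K, L, M, N, O, P, Q, R}.
Reachable from B: {B, P}.
In E's history but not B's: {A, C, D, E, F, G, H, I, J, K, L, M, N, O, Q, R} — 16 commits.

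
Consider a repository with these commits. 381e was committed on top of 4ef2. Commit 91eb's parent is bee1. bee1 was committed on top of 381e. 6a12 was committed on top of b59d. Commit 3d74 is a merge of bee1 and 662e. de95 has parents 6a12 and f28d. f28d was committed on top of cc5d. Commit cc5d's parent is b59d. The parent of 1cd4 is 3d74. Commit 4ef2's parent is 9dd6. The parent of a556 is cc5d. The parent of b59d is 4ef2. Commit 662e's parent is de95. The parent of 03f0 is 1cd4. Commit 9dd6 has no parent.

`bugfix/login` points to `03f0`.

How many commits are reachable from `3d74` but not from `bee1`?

7

Reachable from 3d74: {381e, 3d74, 4ef2, 662e, 6a12, 9dd6, b59d, bee1, cc5d, de95, f28d}.
Reachable from bee1: {381e, 4ef2, 9dd6, bee1}.
In 3d74's history but not bee1's: {3d74, 662e, 6a12, b59d, cc5d, de95, f28d} — 7 commits.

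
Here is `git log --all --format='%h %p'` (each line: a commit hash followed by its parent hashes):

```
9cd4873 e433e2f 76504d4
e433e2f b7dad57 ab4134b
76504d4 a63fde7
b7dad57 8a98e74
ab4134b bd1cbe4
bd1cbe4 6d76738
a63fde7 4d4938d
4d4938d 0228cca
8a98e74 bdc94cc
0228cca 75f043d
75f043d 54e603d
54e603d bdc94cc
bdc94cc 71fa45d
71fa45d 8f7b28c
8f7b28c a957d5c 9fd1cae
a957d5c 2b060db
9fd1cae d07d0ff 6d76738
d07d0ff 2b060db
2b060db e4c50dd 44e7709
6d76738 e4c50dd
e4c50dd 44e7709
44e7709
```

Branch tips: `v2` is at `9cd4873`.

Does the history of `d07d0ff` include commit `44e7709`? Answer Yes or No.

Yes

Ancestors of d07d0ff (commits reachable by following parents): {2b060db, 44e7709, d07d0ff, e4c50dd}.
44e7709 is in that set, so it is an ancestor of d07d0ff.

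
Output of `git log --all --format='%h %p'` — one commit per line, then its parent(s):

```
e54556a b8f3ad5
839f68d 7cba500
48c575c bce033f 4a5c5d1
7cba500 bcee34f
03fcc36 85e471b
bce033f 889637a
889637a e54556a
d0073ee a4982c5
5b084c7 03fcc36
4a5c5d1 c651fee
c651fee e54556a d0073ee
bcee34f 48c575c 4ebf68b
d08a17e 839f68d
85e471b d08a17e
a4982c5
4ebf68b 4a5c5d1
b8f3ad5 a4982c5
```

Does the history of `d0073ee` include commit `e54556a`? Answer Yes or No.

Ancestors of d0073ee: {a4982c5, d0073ee}.
e54556a is not in that set, so it is not an ancestor of d0073ee.

No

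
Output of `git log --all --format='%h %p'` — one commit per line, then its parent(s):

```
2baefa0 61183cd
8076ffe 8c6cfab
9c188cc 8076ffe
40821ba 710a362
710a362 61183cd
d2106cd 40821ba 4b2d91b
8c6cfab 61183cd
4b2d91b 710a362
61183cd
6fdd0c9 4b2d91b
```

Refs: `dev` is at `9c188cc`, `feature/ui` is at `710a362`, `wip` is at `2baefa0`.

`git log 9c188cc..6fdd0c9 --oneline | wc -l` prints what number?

Reachable from 6fdd0c9: {4b2d91b, 61183cd, 6fdd0c9, 710a362}.
Reachable from 9c188cc: {61183cd, 8076ffe, 8c6cfab, 9c188cc}.
In 6fdd0c9's history but not 9c188cc's: {4b2d91b, 6fdd0c9, 710a362} — 3 commits.

3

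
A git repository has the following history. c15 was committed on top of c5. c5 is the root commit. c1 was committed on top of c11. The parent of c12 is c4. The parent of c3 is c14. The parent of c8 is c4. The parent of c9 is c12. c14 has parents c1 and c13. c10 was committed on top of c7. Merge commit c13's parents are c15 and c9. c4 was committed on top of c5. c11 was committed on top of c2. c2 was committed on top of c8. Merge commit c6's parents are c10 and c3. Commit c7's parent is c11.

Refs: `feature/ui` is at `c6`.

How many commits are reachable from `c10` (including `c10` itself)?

7

Walking parent pointers from c10: reachable set = {c10, c11, c2, c4, c5, c7, c8}.
That is 7 commits.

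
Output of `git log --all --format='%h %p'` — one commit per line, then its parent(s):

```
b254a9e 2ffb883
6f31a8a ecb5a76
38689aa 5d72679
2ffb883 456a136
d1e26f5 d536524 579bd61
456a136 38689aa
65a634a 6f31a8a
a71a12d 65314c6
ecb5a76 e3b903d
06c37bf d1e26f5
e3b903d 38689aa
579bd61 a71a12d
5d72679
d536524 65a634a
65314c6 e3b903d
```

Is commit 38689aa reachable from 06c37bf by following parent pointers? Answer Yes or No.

Ancestors of 06c37bf (commits reachable by following parents): {06c37bf, 38689aa, 579bd61, 5d72679, 65314c6, 65a634a, 6f31a8a, a71a12d, d1e26f5, d536524, e3b903d, ecb5a76}.
38689aa is in that set, so it is an ancestor of 06c37bf.

Yes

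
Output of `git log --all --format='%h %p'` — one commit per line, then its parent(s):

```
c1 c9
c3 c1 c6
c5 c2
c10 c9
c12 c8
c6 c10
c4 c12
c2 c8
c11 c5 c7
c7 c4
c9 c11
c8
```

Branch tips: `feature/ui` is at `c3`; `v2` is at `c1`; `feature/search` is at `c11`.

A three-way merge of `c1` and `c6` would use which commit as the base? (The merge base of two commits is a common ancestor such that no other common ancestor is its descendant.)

c9

Ancestors of c1: {c1, c11, c12, c2, c4, c5, c7, c8, c9}.
Ancestors of c6: {c10, c11, c12, c2, c4, c5, c6, c7, c8, c9}.
Common ancestors: {c11, c12, c2, c4, c5, c7, c8, c9}.
Among these, c9 is not an ancestor of any other common ancestor — it is the merge base.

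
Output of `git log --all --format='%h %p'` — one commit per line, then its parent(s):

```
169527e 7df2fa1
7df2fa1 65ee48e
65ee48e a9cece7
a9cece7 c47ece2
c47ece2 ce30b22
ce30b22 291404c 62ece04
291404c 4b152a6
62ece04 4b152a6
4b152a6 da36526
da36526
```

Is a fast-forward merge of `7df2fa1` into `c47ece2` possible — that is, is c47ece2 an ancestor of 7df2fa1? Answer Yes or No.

A fast-forward from c47ece2 to 7df2fa1 is possible iff c47ece2 is an ancestor of 7df2fa1.
Ancestors of 7df2fa1: {291404c, 4b152a6, 62ece04, 65ee48e, 7df2fa1, a9cece7, c47ece2, ce30b22, da36526}.
c47ece2 is among them, so fast-forward is possible.

Yes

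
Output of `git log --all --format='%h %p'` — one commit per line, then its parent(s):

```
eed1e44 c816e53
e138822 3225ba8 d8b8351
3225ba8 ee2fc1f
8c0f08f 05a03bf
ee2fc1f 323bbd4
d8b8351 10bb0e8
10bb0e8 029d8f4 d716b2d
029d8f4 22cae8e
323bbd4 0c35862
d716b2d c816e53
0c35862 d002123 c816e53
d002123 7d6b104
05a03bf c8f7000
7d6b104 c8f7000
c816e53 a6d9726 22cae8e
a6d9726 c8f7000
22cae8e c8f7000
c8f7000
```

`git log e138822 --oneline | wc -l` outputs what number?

Walking parent pointers from e138822: reachable set = {029d8f4, 0c35862, 10bb0e8, 22cae8e, 3225ba8, 323bbd4, 7d6b104, a6d9726, c816e53, c8f7000, d002123, d716b2d, d8b8351, e138822, ee2fc1f}.
That is 15 commits.

15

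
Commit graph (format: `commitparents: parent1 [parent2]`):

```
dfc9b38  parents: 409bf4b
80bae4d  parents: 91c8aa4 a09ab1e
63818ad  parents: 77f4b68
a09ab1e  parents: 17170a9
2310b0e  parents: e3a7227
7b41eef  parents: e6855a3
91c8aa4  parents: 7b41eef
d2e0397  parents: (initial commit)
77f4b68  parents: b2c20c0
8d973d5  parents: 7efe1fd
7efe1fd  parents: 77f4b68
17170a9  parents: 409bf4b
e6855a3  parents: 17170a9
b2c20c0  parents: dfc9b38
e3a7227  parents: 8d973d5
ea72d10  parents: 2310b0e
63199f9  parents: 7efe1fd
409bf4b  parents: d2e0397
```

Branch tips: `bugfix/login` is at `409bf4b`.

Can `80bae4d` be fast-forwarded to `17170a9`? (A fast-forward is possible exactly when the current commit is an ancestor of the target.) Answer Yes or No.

A fast-forward from 80bae4d to 17170a9 is possible iff 80bae4d is an ancestor of 17170a9.
Ancestors of 17170a9: {17170a9, 409bf4b, d2e0397}.
80bae4d is not among them, so fast-forward is not possible.

No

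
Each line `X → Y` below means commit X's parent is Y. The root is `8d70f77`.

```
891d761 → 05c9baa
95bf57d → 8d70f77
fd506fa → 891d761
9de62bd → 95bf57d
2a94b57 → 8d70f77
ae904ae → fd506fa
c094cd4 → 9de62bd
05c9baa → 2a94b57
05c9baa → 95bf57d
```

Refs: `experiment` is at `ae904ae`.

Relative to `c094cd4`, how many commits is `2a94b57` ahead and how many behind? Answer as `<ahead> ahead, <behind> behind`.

1 ahead, 3 behind

Reachable from 2a94b57: {2a94b57, 8d70f77}.
Reachable from c094cd4: {8d70f77, 95bf57d, 9de62bd, c094cd4}.
Only in 2a94b57's history (ahead): {2a94b57} — 1.
Only in c094cd4's history (behind): {95bf57d, 9de62bd, c094cd4} — 3.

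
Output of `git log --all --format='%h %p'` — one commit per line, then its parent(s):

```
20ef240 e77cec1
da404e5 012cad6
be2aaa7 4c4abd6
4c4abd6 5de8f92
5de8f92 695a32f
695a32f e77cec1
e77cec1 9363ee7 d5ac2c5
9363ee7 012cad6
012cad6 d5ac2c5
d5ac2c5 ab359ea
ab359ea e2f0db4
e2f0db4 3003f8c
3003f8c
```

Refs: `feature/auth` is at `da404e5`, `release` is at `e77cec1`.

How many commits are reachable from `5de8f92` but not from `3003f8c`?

Reachable from 5de8f92: {012cad6, 3003f8c, 5de8f92, 695a32f, 9363ee7, ab359ea, d5ac2c5, e2f0db4, e77cec1}.
Reachable from 3003f8c: {3003f8c}.
In 5de8f92's history but not 3003f8c's: {012cad6, 5de8f92, 695a32f, 9363ee7, ab359ea, d5ac2c5, e2f0db4, e77cec1} — 8 commits.

8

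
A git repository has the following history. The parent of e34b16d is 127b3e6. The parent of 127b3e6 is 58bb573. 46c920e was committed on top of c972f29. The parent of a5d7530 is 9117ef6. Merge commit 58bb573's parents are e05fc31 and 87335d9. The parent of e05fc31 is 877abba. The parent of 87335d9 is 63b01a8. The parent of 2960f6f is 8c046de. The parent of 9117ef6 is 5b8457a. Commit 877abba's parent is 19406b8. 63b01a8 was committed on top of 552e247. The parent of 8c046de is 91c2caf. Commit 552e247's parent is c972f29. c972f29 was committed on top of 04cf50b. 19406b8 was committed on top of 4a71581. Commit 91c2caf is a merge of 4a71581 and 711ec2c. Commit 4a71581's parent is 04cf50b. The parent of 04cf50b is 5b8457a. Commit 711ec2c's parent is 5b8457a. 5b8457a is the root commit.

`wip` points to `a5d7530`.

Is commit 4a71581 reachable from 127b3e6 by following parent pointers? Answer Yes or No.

Yes

Ancestors of 127b3e6 (commits reachable by following parents): {04cf50b, 127b3e6, 19406b8, 4a71581, 552e247, 58bb573, 5b8457a, 63b01a8, 87335d9, 877abba, c972f29, e05fc31}.
4a71581 is in that set, so it is an ancestor of 127b3e6.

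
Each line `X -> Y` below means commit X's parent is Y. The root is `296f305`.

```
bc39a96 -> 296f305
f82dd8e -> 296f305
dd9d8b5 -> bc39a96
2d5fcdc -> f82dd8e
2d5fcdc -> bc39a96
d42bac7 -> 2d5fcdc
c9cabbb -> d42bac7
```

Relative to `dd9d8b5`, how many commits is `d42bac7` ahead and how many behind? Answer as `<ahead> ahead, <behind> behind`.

Reachable from d42bac7: {296f305, 2d5fcdc, bc39a96, d42bac7, f82dd8e}.
Reachable from dd9d8b5: {296f305, bc39a96, dd9d8b5}.
Only in d42bac7's history (ahead): {2d5fcdc, d42bac7, f82dd8e} — 3.
Only in dd9d8b5's history (behind): {dd9d8b5} — 1.

3 ahead, 1 behind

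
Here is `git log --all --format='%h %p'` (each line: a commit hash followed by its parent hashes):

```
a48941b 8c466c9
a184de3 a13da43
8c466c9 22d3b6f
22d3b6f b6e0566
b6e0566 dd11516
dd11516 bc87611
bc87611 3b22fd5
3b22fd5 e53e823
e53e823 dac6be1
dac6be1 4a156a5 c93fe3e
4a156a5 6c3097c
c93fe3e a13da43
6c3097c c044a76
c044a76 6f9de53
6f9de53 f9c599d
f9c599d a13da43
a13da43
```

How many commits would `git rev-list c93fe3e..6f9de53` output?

Reachable from 6f9de53: {6f9de53, a13da43, f9c599d}.
Reachable from c93fe3e: {a13da43, c93fe3e}.
In 6f9de53's history but not c93fe3e's: {6f9de53, f9c599d} — 2 commits.

2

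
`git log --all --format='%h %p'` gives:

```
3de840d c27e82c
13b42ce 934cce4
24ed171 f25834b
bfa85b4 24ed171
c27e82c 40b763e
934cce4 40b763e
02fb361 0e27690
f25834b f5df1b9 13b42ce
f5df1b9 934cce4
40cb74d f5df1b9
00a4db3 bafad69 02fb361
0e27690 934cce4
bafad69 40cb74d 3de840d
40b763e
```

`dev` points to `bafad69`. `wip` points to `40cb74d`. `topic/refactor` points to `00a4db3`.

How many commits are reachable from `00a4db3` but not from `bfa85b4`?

7

Reachable from 00a4db3: {00a4db3, 02fb361, 0e27690, 3de840d, 40b763e, 40cb74d, 934cce4, bafad69, c27e82c, f5df1b9}.
Reachable from bfa85b4: {13b42ce, 24ed171, 40b763e, 934cce4, bfa85b4, f25834b, f5df1b9}.
In 00a4db3's history but not bfa85b4's: {00a4db3, 02fb361, 0e27690, 3de840d, 40cb74d, bafad69, c27e82c} — 7 commits.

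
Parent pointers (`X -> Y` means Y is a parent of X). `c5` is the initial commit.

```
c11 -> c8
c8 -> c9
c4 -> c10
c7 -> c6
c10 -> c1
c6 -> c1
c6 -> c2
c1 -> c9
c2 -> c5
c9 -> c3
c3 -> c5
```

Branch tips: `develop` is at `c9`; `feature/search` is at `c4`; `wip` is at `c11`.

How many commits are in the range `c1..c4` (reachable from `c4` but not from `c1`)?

2

Reachable from c4: {c1, c10, c3, c4, c5, c9}.
Reachable from c1: {c1, c3, c5, c9}.
In c4's history but not c1's: {c10, c4} — 2 commits.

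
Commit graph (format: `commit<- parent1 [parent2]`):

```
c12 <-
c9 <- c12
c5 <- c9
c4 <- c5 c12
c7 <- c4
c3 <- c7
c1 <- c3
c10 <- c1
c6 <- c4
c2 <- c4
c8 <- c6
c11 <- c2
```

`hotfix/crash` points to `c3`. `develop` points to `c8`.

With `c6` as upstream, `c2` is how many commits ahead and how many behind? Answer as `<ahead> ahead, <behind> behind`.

1 ahead, 1 behind

Reachable from c2: {c12, c2, c4, c5, c9}.
Reachable from c6: {c12, c4, c5, c6, c9}.
Only in c2's history (ahead): {c2} — 1.
Only in c6's history (behind): {c6} — 1.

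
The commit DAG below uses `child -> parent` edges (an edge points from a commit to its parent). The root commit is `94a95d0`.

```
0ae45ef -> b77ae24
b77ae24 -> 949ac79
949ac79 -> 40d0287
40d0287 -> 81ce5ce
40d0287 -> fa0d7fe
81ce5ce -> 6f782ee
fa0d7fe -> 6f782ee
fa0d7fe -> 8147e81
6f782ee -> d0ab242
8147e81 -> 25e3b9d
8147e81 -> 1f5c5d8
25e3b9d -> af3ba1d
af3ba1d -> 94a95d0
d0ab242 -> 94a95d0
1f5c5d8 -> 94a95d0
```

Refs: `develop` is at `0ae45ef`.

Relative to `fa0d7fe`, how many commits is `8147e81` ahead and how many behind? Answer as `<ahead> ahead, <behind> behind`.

Reachable from 8147e81: {1f5c5d8, 25e3b9d, 8147e81, 94a95d0, af3ba1d}.
Reachable from fa0d7fe: {1f5c5d8, 25e3b9d, 6f782ee, 8147e81, 94a95d0, af3ba1d, d0ab242, fa0d7fe}.
Only in 8147e81's history (ahead): {} — 0.
Only in fa0d7fe's history (behind): {6f782ee, d0ab242, fa0d7fe} — 3.

0 ahead, 3 behind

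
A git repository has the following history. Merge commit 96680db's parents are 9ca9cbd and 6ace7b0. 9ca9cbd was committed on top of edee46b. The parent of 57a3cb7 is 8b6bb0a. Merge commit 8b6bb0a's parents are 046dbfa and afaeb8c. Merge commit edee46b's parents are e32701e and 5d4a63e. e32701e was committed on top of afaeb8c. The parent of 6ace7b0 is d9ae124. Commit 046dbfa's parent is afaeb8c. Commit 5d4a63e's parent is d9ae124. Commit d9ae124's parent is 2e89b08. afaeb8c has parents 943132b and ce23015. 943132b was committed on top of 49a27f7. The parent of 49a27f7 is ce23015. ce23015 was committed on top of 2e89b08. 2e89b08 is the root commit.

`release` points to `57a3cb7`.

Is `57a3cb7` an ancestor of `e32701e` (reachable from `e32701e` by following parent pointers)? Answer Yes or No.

Ancestors of e32701e: {2e89b08, 49a27f7, 943132b, afaeb8c, ce23015, e32701e}.
57a3cb7 is not in that set, so it is not an ancestor of e32701e.

No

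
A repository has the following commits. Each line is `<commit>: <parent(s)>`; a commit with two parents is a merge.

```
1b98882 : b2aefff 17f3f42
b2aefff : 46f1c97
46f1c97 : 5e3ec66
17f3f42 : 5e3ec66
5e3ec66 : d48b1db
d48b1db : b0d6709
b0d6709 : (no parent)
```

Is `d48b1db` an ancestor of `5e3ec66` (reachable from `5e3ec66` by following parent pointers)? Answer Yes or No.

Yes

Ancestors of 5e3ec66 (commits reachable by following parents): {5e3ec66, b0d6709, d48b1db}.
d48b1db is in that set, so it is an ancestor of 5e3ec66.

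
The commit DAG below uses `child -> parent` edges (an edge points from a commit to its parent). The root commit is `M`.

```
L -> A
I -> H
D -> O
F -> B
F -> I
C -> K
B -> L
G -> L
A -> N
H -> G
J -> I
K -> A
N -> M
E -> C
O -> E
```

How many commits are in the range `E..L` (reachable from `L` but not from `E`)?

Reachable from L: {A, L, M, N}.
Reachable from E: {A, C, E, K, M, N}.
In L's history but not E's: {L} — 1 commit.

1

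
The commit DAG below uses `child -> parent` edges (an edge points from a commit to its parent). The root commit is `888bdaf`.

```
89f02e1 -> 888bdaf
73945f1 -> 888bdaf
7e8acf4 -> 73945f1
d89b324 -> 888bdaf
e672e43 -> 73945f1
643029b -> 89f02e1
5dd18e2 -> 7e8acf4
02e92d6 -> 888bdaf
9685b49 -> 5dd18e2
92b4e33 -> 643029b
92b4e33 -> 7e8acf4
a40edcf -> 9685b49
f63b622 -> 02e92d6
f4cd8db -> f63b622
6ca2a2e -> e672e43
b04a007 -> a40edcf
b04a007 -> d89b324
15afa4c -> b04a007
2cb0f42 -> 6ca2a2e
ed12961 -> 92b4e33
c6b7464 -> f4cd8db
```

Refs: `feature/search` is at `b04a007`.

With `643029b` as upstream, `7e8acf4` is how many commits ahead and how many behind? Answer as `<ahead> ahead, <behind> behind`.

Reachable from 7e8acf4: {73945f1, 7e8acf4, 888bdaf}.
Reachable from 643029b: {643029b, 888bdaf, 89f02e1}.
Only in 7e8acf4's history (ahead): {73945f1, 7e8acf4} — 2.
Only in 643029b's history (behind): {643029b, 89f02e1} — 2.

2 ahead, 2 behind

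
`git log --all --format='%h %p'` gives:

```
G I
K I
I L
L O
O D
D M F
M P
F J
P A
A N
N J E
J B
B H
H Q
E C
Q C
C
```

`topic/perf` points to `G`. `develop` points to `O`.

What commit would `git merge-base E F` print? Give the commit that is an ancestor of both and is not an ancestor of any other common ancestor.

Ancestors of E: {C, E}.
Ancestors of F: {B, C, F, H, J, Q}.
Common ancestors: {C}.
The only common ancestor is C, so it is the merge base.

C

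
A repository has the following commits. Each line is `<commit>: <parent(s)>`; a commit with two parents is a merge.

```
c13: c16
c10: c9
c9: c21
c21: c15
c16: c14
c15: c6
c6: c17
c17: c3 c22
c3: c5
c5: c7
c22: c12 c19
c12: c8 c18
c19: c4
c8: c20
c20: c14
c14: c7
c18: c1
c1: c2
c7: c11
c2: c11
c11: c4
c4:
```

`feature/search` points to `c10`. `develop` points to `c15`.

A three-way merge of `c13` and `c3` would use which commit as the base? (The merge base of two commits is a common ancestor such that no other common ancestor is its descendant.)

Ancestors of c13: {c11, c13, c14, c16, c4, c7}.
Ancestors of c3: {c11, c3, c4, c5, c7}.
Common ancestors: {c11, c4, c7}.
Among these, c7 is not an ancestor of any other common ancestor — it is the merge base.

c7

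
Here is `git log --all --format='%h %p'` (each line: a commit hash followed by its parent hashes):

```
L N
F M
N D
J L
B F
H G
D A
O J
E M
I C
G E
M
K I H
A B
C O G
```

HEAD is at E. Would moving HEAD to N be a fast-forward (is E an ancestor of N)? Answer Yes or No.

No

A fast-forward from E to N is possible iff E is an ancestor of N.
Ancestors of N: {A, B, D, F, M, N}.
E is not among them, so fast-forward is not possible.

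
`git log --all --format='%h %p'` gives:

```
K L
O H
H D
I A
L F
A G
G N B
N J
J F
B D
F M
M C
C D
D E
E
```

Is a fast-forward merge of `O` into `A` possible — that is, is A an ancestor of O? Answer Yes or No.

A fast-forward from A to O is possible iff A is an ancestor of O.
Ancestors of O: {D, E, H, O}.
A is not among them, so fast-forward is not possible.

No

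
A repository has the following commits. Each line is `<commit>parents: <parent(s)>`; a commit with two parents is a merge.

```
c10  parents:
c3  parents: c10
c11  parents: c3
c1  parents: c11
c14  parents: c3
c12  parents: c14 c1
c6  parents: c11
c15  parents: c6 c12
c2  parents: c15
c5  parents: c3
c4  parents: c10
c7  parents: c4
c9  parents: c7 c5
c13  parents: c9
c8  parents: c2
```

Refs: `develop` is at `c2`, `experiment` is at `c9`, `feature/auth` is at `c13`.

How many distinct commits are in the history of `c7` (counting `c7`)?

3

Walking parent pointers from c7: reachable set = {c10, c4, c7}.
That is 3 commits.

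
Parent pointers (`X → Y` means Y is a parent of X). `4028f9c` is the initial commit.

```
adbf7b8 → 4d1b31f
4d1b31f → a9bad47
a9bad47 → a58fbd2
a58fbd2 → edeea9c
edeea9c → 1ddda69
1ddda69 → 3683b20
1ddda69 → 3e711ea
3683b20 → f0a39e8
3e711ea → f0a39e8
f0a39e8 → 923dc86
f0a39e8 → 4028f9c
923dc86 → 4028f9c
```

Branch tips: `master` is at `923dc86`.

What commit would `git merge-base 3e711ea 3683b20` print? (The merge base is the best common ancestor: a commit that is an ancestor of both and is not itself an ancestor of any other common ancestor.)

f0a39e8

Ancestors of 3e711ea: {3e711ea, 4028f9c, 923dc86, f0a39e8}.
Ancestors of 3683b20: {3683b20, 4028f9c, 923dc86, f0a39e8}.
Common ancestors: {4028f9c, 923dc86, f0a39e8}.
Among these, f0a39e8 is not an ancestor of any other common ancestor — it is the merge base.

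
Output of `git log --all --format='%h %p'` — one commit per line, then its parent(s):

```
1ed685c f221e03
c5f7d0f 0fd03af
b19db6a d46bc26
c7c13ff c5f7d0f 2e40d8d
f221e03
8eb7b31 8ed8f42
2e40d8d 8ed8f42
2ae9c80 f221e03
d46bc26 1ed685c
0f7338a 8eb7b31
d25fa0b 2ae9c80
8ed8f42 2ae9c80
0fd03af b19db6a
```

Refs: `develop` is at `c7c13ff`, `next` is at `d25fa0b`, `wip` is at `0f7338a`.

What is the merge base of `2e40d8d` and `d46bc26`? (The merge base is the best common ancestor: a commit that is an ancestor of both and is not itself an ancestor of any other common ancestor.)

Ancestors of 2e40d8d: {2ae9c80, 2e40d8d, 8ed8f42, f221e03}.
Ancestors of d46bc26: {1ed685c, d46bc26, f221e03}.
Common ancestors: {f221e03}.
The only common ancestor is f221e03, so it is the merge base.

f221e03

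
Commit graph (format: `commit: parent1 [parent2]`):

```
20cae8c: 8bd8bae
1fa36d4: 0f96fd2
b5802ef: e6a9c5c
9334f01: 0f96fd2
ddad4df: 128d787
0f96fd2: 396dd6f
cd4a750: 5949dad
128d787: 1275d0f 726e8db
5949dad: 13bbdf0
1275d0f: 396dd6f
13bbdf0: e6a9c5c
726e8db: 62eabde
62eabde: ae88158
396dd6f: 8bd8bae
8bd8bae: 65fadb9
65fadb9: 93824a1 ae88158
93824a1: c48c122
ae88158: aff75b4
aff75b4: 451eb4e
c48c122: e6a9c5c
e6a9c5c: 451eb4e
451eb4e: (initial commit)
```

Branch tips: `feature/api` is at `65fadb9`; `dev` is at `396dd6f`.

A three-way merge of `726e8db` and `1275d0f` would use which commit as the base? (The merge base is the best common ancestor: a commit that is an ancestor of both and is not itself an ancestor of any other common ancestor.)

ae88158

Ancestors of 726e8db: {451eb4e, 62eabde, 726e8db, ae88158, aff75b4}.
Ancestors of 1275d0f: {1275d0f, 396dd6f, 451eb4e, 65fadb9, 8bd8bae, 93824a1, ae88158, aff75b4, c48c122, e6a9c5c}.
Common ancestors: {451eb4e, ae88158, aff75b4}.
Among these, ae88158 is not an ancestor of any other common ancestor — it is the merge base.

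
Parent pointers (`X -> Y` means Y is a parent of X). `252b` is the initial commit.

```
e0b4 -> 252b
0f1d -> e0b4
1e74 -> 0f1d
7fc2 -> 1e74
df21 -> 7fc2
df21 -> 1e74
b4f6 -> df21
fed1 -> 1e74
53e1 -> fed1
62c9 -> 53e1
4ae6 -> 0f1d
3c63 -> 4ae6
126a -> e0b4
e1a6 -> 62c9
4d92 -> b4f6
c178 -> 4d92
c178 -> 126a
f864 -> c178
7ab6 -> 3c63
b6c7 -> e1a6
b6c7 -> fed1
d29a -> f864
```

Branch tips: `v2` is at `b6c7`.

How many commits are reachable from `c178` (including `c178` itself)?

Walking parent pointers from c178: reachable set = {0f1d, 126a, 1e74, 252b, 4d92, 7fc2, b4f6, c178, df21, e0b4}.
That is 10 commits.

10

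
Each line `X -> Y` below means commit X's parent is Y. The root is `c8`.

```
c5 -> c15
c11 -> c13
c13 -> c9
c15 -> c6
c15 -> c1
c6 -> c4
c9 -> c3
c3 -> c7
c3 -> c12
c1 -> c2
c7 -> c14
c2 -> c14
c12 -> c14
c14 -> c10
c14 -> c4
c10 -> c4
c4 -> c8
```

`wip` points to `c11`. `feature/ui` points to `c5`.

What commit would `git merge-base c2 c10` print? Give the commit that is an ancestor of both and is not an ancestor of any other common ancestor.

Ancestors of c2: {c10, c14, c2, c4, c8}.
Ancestors of c10: {c10, c4, c8}.
Common ancestors: {c10, c4, c8}.
Among these, c10 is not an ancestor of any other common ancestor — it is the merge base.

c10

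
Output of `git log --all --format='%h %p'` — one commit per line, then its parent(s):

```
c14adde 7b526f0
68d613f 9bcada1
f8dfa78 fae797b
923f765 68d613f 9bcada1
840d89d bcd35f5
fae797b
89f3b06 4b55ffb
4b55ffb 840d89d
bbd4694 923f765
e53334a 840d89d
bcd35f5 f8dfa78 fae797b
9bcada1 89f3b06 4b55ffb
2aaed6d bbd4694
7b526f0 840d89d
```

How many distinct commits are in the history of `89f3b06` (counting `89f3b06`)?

Walking parent pointers from 89f3b06: reachable set = {4b55ffb, 840d89d, 89f3b06, bcd35f5, f8dfa78, fae797b}.
That is 6 commits.

6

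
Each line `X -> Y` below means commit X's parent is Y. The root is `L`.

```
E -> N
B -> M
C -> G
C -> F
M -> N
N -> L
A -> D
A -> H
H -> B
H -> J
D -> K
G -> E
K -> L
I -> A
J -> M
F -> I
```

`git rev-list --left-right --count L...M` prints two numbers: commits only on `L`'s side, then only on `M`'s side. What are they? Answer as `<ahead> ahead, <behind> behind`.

Reachable from L: {L}.
Reachable from M: {L, M, N}.
Only in L's history (ahead): {} — 0.
Only in M's history (behind): {M, N} — 2.

0 ahead, 2 behind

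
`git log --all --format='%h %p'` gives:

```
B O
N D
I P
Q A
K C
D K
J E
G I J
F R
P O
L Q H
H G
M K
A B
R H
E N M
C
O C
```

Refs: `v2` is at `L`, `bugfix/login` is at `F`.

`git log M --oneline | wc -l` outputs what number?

Walking parent pointers from M: reachable set = {C, K, M}.
That is 3 commits.

3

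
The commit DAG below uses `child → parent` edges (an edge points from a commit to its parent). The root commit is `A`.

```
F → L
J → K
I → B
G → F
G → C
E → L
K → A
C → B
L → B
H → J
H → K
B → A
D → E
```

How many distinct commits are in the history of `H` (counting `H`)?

4

Walking parent pointers from H: reachable set = {A, H, J, K}.
That is 4 commits.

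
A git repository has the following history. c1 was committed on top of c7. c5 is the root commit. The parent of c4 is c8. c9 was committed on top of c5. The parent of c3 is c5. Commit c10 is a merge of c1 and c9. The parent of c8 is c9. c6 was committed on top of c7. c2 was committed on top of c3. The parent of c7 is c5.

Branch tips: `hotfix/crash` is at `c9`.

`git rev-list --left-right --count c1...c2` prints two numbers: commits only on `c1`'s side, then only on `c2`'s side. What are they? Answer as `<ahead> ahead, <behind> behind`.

2 ahead, 2 behind

Reachable from c1: {c1, c5, c7}.
Reachable from c2: {c2, c3, c5}.
Only in c1's history (ahead): {c1, c7} — 2.
Only in c2's history (behind): {c2, c3} — 2.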